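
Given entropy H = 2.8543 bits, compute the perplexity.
7.2315

Perplexity is 2^H (or exp(H) for natural log).

H = 2.8543 bits
Perplexity = 2^2.8543 = 7.2315

Interpretation: The model's uncertainty is equivalent to choosing uniformly among 7.2 options.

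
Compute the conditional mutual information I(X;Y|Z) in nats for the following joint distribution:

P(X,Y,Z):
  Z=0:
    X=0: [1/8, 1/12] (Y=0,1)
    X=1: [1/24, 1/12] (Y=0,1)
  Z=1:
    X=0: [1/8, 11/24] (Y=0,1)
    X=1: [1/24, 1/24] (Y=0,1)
0.0253 nats

Conditional mutual information: I(X;Y|Z) = H(X|Z) + H(Y|Z) - H(X,Y|Z)

H(Z) = 0.6365
H(X,Z) = 1.1082 → H(X|Z) = 0.4717
H(Y,Z) = 1.2425 → H(Y|Z) = 0.6059
H(X,Y,Z) = 1.6888 → H(X,Y|Z) = 1.0523

I(X;Y|Z) = 0.4717 + 0.6059 - 1.0523 = 0.0253 nats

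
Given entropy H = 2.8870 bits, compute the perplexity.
7.3973

Perplexity is 2^H (or exp(H) for natural log).

H = 2.8870 bits
Perplexity = 2^2.8870 = 7.3973

Interpretation: The model's uncertainty is equivalent to choosing uniformly among 7.4 options.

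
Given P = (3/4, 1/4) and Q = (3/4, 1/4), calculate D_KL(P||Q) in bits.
0.0000 bits

KL divergence: D_KL(P||Q) = Σ p(x) log(p(x)/q(x))

Computing term by term:
  x=0: 3/4 × log_2[(3/4)/(3/4)] = 3/4 × 0.0000 = 0.0000
  x=1: 1/4 × log_2[(1/4)/(1/4)] = 1/4 × 0.0000 = 0.0000

D_KL(P||Q) = 0.0000 bits

Note: KL divergence is always non-negative and equals 0 iff P = Q.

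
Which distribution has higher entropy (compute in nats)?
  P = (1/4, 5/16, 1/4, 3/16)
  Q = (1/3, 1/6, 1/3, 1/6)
P

Computing entropies in nats:
H(P) = 1.3705
H(Q) = 1.3297

Distribution P has higher entropy.

Intuition: The distribution closer to uniform (more spread out) has higher entropy.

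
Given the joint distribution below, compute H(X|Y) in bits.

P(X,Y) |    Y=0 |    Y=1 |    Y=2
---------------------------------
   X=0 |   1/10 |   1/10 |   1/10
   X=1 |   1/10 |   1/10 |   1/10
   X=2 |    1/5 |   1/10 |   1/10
1.5510 bits

Using the chain rule: H(X|Y) = H(X,Y) - H(Y)

First, compute H(X,Y) = 3.1219 bits

Marginal P(Y) = (2/5, 3/10, 3/10)
H(Y) = 1.5710 bits

H(X|Y) = H(X,Y) - H(Y) = 3.1219 - 1.5710 = 1.5510 bits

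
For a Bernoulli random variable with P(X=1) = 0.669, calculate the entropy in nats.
0.6349 nats

The binary entropy function is:
H(p) = -p log(p) - (1-p) log(1-p)

H(0.669) = -0.669 × log_e(0.669) - 0.331 × log_e(0.331)
H(0.669) = 0.6349 nats

Note: Binary entropy is maximized at p=0.5 (H=1 bit) and minimized at p=0 or p=1 (H=0).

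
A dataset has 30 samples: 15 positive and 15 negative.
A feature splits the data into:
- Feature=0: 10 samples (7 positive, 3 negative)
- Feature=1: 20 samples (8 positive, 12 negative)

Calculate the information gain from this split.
0.0589 bits

Information Gain = H(Y) - H(Y|Feature)

Before split:
P(positive) = 15/30 = 0.5000
H(Y) = 1.0000 bits

After split:
Feature=0: H = 0.8813 bits (weight = 10/30)
Feature=1: H = 0.9710 bits (weight = 20/30)
H(Y|Feature) = (10/30)×0.8813 + (20/30)×0.9710 = 0.9411 bits

Information Gain = 1.0000 - 0.9411 = 0.0589 bits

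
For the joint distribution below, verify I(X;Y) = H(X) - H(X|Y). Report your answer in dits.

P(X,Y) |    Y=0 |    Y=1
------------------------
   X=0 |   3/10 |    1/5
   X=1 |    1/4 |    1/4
I(X;Y) = 0.0022 dits

Mutual information has multiple equivalent forms:
- I(X;Y) = H(X) - H(X|Y)
- I(X;Y) = H(Y) - H(Y|X)
- I(X;Y) = H(X) + H(Y) - H(X,Y)

Computing all quantities:
H(X) = 0.3010, H(Y) = 0.2989, H(X,Y) = 0.5977
H(X|Y) = 0.2988, H(Y|X) = 0.2967

Verification:
H(X) - H(X|Y) = 0.3010 - 0.2988 = 0.0022
H(Y) - H(Y|X) = 0.2989 - 0.2967 = 0.0022
H(X) + H(Y) - H(X,Y) = 0.3010 + 0.2989 - 0.5977 = 0.0022

All forms give I(X;Y) = 0.0022 dits. ✓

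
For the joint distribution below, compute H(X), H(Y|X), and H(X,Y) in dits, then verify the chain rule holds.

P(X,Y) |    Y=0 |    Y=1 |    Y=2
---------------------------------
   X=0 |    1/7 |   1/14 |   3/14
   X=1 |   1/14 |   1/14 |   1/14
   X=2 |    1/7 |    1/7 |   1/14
H(X,Y) = 0.9149, H(X) = 0.4608, H(Y|X) = 0.4541 (all in dits)

Chain rule: H(X,Y) = H(X) + H(Y|X)

Left side — joint entropy directly:
H(X,Y) = -Σ p(x,y) log p(x,y) = 0.9149 dits

Right side — compute H(Y|X) from the conditional distributions:
P(X) = (3/7, 3/14, 5/14), so H(X) = 0.4608 dits
H(Y|X) = Σ_x P(X=x) · H(Y|X=x):
  P(Y|X=0) = (1/3, 1/6, 1/2), H(Y|X=0) = 0.4392, weight P(X=0) = 3/7
  P(Y|X=1) = (1/3, 1/3, 1/3), H(Y|X=1) = 0.4771, weight P(X=1) = 3/14
  P(Y|X=2) = (2/5, 2/5, 1/5), H(Y|X=2) = 0.4581, weight P(X=2) = 5/14
H(Y|X) = 0.4541 dits

H(X) + H(Y|X) = 0.4608 + 0.4541 = 0.9149 dits

Both sides equal 0.9149 dits. ✓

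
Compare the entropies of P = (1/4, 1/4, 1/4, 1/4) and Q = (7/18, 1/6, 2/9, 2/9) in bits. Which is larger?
P

Computing entropies in bits:
H(P) = 2.0000
H(Q) = 1.9251

Distribution P has higher entropy.

Intuition: The distribution closer to uniform (more spread out) has higher entropy.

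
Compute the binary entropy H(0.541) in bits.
0.9951 bits

The binary entropy function is:
H(p) = -p log(p) - (1-p) log(1-p)

H(0.541) = -0.541 × log_2(0.541) - 0.459 × log_2(0.459)
H(0.541) = 0.9951 bits

Note: Binary entropy is maximized at p=0.5 (H=1 bit) and minimized at p=0 or p=1 (H=0).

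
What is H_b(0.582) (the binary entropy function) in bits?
0.9805 bits

The binary entropy function is:
H(p) = -p log(p) - (1-p) log(1-p)

H(0.582) = -0.582 × log_2(0.582) - 0.418 × log_2(0.418)
H(0.582) = 0.9805 bits

Note: Binary entropy is maximized at p=0.5 (H=1 bit) and minimized at p=0 or p=1 (H=0).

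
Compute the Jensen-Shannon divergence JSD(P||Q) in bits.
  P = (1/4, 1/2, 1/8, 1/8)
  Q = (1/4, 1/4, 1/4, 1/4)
0.0613 bits

Jensen-Shannon divergence is:
JSD(P||Q) = 0.5 × D_KL(P||M) + 0.5 × D_KL(Q||M)
where M = 0.5 × (P + Q) is the mixture distribution.

M = 0.5 × (1/4, 1/2, 1/8, 1/8) + 0.5 × (1/4, 1/4, 1/4, 1/4) = (1/4, 3/8, 3/16, 3/16)

D_KL(P||M) = 0.0613 bits
D_KL(Q||M) = 0.0613 bits

JSD(P||Q) = 0.5 × 0.0613 + 0.5 × 0.0613 = 0.0613 bits

Unlike KL divergence, JSD is symmetric and bounded: 0 ≤ JSD ≤ log(2).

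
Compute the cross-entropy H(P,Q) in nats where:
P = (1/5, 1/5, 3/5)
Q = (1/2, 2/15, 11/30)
1.1436 nats

Cross-entropy: H(P,Q) = -Σ p(x) log q(x)

Alternatively: H(P,Q) = H(P) + D_KL(P||Q)
H(P) = 0.9503 nats
D_KL(P||Q) = 0.1933 nats

H(P,Q) = 0.9503 + 0.1933 = 1.1436 nats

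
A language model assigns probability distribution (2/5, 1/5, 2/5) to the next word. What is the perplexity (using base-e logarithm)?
2.8717

Perplexity is e^H (or exp(H) for natural log).

First, H = -Σ p log p = 1.0549 nats
Perplexity = e^1.0549 = 2.8717

Interpretation: The model's uncertainty is equivalent to choosing uniformly among 2.9 options.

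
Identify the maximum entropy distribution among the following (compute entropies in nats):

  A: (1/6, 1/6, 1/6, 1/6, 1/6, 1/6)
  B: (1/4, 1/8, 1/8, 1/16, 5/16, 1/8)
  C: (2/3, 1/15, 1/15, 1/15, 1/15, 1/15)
A

For a discrete distribution over n outcomes, entropy is maximized by the uniform distribution.

Computing entropies:
H(A) = 1.7918 nats
H(B) = 1.6631 nats
H(C) = 1.1730 nats

The uniform distribution (where all probabilities equal 1/6) achieves the maximum entropy of log_e(6) = 1.7918 nats.

Distribution A has the highest entropy.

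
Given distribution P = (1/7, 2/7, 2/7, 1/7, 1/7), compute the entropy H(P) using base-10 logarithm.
0.6731 dits

Shannon entropy is H(X) = -Σ p(x) log p(x).

For P = (1/7, 2/7, 2/7, 1/7, 1/7):
H = -1/7 × log_10(1/7) -2/7 × log_10(2/7) -2/7 × log_10(2/7) -1/7 × log_10(1/7) -1/7 × log_10(1/7)
H = 0.6731 dits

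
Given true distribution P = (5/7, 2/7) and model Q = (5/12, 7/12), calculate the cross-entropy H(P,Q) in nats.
0.7793 nats

Cross-entropy: H(P,Q) = -Σ p(x) log q(x)

Alternatively: H(P,Q) = H(P) + D_KL(P||Q)
H(P) = 0.5983 nats
D_KL(P||Q) = 0.1811 nats

H(P,Q) = 0.5983 + 0.1811 = 0.7793 nats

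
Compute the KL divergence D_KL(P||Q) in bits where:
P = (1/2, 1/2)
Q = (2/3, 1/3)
0.0850 bits

KL divergence: D_KL(P||Q) = Σ p(x) log(p(x)/q(x))

Computing term by term:
  x=0: 1/2 × log_2[(1/2)/(2/3)] = 1/2 × -0.4150 = -0.2075
  x=1: 1/2 × log_2[(1/2)/(1/3)] = 1/2 × 0.5850 = 0.2925

D_KL(P||Q) = 0.0850 bits

Note: KL divergence is always non-negative and equals 0 iff P = Q.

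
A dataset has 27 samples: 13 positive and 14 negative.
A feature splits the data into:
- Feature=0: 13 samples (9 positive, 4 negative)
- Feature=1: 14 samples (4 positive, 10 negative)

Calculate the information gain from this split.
0.1227 bits

Information Gain = H(Y) - H(Y|Feature)

Before split:
P(positive) = 13/27 = 0.4815
H(Y) = 0.9990 bits

After split:
Feature=0: H = 0.8905 bits (weight = 13/27)
Feature=1: H = 0.8631 bits (weight = 14/27)
H(Y|Feature) = (13/27)×0.8905 + (14/27)×0.8631 = 0.8763 bits

Information Gain = 0.9990 - 0.8763 = 0.1227 bits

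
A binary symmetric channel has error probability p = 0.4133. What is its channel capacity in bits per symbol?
0.0218 bits

For a binary symmetric channel (BSC) with error probability p:
Capacity C = 1 - H(p) bits per symbol

where H(p) = -p log₂(p) - (1-p) log₂(1-p) is the binary entropy function.

H(0.4133) = 0.9782 bits
C = 1 - 0.9782 = 0.0218 bits per symbol

This means we can reliably transmit up to 0.0218 bits of information per channel use.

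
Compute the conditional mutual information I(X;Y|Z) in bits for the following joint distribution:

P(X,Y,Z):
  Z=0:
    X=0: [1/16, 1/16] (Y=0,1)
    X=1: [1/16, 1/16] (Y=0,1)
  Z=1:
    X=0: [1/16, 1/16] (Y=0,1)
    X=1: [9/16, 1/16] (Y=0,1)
0.0694 bits

Conditional mutual information: I(X;Y|Z) = H(X|Z) + H(Y|Z) - H(X,Y|Z)

H(Z) = 0.8113
H(X,Z) = 1.5488 → H(X|Z) = 0.7375
H(Y,Z) = 1.5488 → H(Y|Z) = 0.7375
H(X,Y,Z) = 2.2169 → H(X,Y|Z) = 1.4056

I(X;Y|Z) = 0.7375 + 0.7375 - 1.4056 = 0.0694 bits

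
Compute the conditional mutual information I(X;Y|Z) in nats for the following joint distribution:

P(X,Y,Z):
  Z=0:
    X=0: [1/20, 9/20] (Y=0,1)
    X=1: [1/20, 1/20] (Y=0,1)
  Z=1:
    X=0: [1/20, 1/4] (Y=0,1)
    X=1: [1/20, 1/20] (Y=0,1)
0.0589 nats

Conditional mutual information: I(X;Y|Z) = H(X|Z) + H(Y|Z) - H(X,Y|Z)

H(Z) = 0.6730
H(X,Z) = 1.1683 → H(X|Z) = 0.4953
H(Y,Z) = 1.1683 → H(Y|Z) = 0.4953
H(X,Y,Z) = 1.6046 → H(X,Y|Z) = 0.9316

I(X;Y|Z) = 0.4953 + 0.4953 - 0.9316 = 0.0589 nats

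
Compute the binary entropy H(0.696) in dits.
0.2668 dits

The binary entropy function is:
H(p) = -p log(p) - (1-p) log(1-p)

H(0.696) = -0.696 × log_10(0.696) - 0.304 × log_10(0.304)
H(0.696) = 0.2668 dits

Note: Binary entropy is maximized at p=0.5 (H=1 bit) and minimized at p=0 or p=1 (H=0).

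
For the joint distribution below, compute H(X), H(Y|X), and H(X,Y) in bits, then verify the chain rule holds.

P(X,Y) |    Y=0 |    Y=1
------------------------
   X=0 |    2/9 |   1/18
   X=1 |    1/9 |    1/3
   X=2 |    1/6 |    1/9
H(X,Y) = 2.3774, H(X) = 1.5466, H(Y|X) = 0.8308 (all in bits)

Chain rule: H(X,Y) = H(X) + H(Y|X)

Left side — joint entropy directly:
H(X,Y) = -Σ p(x,y) log p(x,y) = 2.3774 bits

Right side — compute H(Y|X) from the conditional distributions:
P(X) = (5/18, 4/9, 5/18), so H(X) = 1.5466 bits
H(Y|X) = Σ_x P(X=x) · H(Y|X=x):
  P(Y|X=0) = (4/5, 1/5), H(Y|X=0) = 0.7219, weight P(X=0) = 5/18
  P(Y|X=1) = (1/4, 3/4), H(Y|X=1) = 0.8113, weight P(X=1) = 4/9
  P(Y|X=2) = (3/5, 2/5), H(Y|X=2) = 0.9710, weight P(X=2) = 5/18
H(Y|X) = 0.8308 bits

H(X) + H(Y|X) = 1.5466 + 0.8308 = 2.3774 bits

Both sides equal 2.3774 bits. ✓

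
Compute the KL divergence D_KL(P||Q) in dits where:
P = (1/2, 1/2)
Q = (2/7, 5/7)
0.0441 dits

KL divergence: D_KL(P||Q) = Σ p(x) log(p(x)/q(x))

Computing term by term:
  x=0: 1/2 × log_10[(1/2)/(2/7)] = 1/2 × 0.2430 = 0.1215
  x=1: 1/2 × log_10[(1/2)/(5/7)] = 1/2 × -0.1549 = -0.0775

D_KL(P||Q) = 0.0441 dits

Note: KL divergence is always non-negative and equals 0 iff P = Q.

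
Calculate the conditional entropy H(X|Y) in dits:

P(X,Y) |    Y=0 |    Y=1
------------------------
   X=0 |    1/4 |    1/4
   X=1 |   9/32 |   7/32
0.3002 dits

Using the chain rule: H(X|Y) = H(X,Y) - H(Y)

First, compute H(X,Y) = 0.6004 dits

Marginal P(Y) = (17/32, 15/32)
H(Y) = 0.3002 dits

H(X|Y) = H(X,Y) - H(Y) = 0.6004 - 0.3002 = 0.3002 dits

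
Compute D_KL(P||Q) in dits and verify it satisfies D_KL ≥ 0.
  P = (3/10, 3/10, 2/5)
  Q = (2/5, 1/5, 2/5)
0.0153 dits

KL divergence satisfies the Gibbs inequality: D_KL(P||Q) ≥ 0 for all distributions P, Q.

D_KL(P||Q) = Σ p(x) log(p(x)/q(x))
Term by term:
  x=0: 3/10 × log_10[(3/10)/(2/5)] = -0.0375
  x=1: 3/10 × log_10[(3/10)/(1/5)] = 0.0528
  x=2: 2/5 × log_10[(2/5)/(2/5)] = 0.0000
D_KL(P||Q) = 0.0153 dits

D_KL(P||Q) = 0.0153 ≥ 0 ✓

This non-negativity is a fundamental property: relative entropy cannot be negative because it measures how different Q is from P.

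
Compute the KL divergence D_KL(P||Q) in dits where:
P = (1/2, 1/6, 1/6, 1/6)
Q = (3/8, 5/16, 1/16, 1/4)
0.0586 dits

KL divergence: D_KL(P||Q) = Σ p(x) log(p(x)/q(x))

Computing term by term:
  x=0: 1/2 × log_10[(1/2)/(3/8)] = 1/2 × 0.1249 = 0.0625
  x=1: 1/6 × log_10[(1/6)/(5/16)] = 1/6 × -0.2730 = -0.0455
  x=2: 1/6 × log_10[(1/6)/(1/16)] = 1/6 × 0.4260 = 0.0710
  x=3: 1/6 × log_10[(1/6)/(1/4)] = 1/6 × -0.1761 = -0.0293

D_KL(P||Q) = 0.0586 dits

Note: KL divergence is always non-negative and equals 0 iff P = Q.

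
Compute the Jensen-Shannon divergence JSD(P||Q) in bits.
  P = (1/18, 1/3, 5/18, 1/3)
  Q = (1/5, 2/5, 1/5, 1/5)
0.0502 bits

Jensen-Shannon divergence is:
JSD(P||Q) = 0.5 × D_KL(P||M) + 0.5 × D_KL(Q||M)
where M = 0.5 × (P + Q) is the mixture distribution.

M = 0.5 × (1/18, 1/3, 5/18, 1/3) + 0.5 × (1/5, 2/5, 1/5, 1/5) = (0.127778, 11/30, 0.238889, 4/15)

D_KL(P||M) = 0.0552 bits
D_KL(Q||M) = 0.0452 bits

JSD(P||Q) = 0.5 × 0.0552 + 0.5 × 0.0452 = 0.0502 bits

Unlike KL divergence, JSD is symmetric and bounded: 0 ≤ JSD ≤ log(2).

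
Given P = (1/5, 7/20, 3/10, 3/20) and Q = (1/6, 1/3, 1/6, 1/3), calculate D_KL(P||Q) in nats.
0.1101 nats

KL divergence: D_KL(P||Q) = Σ p(x) log(p(x)/q(x))

Computing term by term:
  x=0: 1/5 × log_e[(1/5)/(1/6)] = 1/5 × 0.1823 = 0.0365
  x=1: 7/20 × log_e[(7/20)/(1/3)] = 7/20 × 0.0488 = 0.0171
  x=2: 3/10 × log_e[(3/10)/(1/6)] = 3/10 × 0.5878 = 0.1763
  x=3: 3/20 × log_e[(3/20)/(1/3)] = 3/20 × -0.7985 = -0.1198

D_KL(P||Q) = 0.1101 nats

Note: KL divergence is always non-negative and equals 0 iff P = Q.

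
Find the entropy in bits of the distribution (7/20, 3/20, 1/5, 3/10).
1.9261 bits

Shannon entropy is H(X) = -Σ p(x) log p(x).

For P = (7/20, 3/20, 1/5, 3/10):
H = -7/20 × log_2(7/20) -3/20 × log_2(3/20) -1/5 × log_2(1/5) -3/10 × log_2(3/10)
H = 1.9261 bits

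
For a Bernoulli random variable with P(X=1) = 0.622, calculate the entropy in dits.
0.2880 dits

The binary entropy function is:
H(p) = -p log(p) - (1-p) log(1-p)

H(0.622) = -0.622 × log_10(0.622) - 0.378 × log_10(0.378)
H(0.622) = 0.2880 dits

Note: Binary entropy is maximized at p=0.5 (H=1 bit) and minimized at p=0 or p=1 (H=0).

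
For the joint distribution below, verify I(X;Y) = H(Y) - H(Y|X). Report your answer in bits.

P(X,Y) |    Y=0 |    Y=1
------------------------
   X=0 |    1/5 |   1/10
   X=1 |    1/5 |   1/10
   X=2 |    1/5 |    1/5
I(X;Y) = 0.0200 bits

Mutual information has multiple equivalent forms:
- I(X;Y) = H(X) - H(X|Y)
- I(X;Y) = H(Y) - H(Y|X)
- I(X;Y) = H(X) + H(Y) - H(X,Y)

Computing all quantities:
H(X) = 1.5710, H(Y) = 0.9710, H(X,Y) = 2.5219
H(X|Y) = 1.5510, H(Y|X) = 0.9510

Verification:
H(X) - H(X|Y) = 1.5710 - 1.5510 = 0.0200
H(Y) - H(Y|X) = 0.9710 - 0.9510 = 0.0200
H(X) + H(Y) - H(X,Y) = 1.5710 + 0.9710 - 2.5219 = 0.0200

All forms give I(X;Y) = 0.0200 bits. ✓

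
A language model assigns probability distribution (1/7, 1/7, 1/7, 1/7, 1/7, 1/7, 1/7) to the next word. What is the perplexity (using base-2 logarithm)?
7.0000

Perplexity is 2^H (or exp(H) for natural log).

First, H = -Σ p log p = 2.8074 bits
Perplexity = 2^2.8074 = 7.0000

Interpretation: The model's uncertainty is equivalent to choosing uniformly among 7.0 options.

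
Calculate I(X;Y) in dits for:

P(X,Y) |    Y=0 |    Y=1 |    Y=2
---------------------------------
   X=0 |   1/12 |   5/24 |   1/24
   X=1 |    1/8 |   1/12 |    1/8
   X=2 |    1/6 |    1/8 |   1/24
0.0320 dits

Mutual information: I(X;Y) = H(X) + H(Y) - H(X,Y)

Marginals:
P(X) = (1/3, 1/3, 1/3), H(X) = 0.4771 dits
P(Y) = (3/8, 5/12, 5/24), H(Y) = 0.4601 dits

Joint entropy: H(X,Y) = 0.9052 dits

I(X;Y) = 0.4771 + 0.4601 - 0.9052 = 0.0320 dits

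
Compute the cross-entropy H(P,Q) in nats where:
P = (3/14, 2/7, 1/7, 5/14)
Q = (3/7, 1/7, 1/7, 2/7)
1.4629 nats

Cross-entropy: H(P,Q) = -Σ p(x) log q(x)

Alternatively: H(P,Q) = H(P) + D_KL(P||Q)
H(P) = 1.3337 nats
D_KL(P||Q) = 0.1292 nats

H(P,Q) = 1.3337 + 0.1292 = 1.4629 nats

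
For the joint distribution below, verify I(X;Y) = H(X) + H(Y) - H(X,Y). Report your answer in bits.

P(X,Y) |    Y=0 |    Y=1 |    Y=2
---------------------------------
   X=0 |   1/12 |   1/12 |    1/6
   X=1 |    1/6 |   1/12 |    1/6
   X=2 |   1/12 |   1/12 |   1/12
I(X;Y) = 0.0242 bits

Mutual information has multiple equivalent forms:
- I(X;Y) = H(X) - H(X|Y)
- I(X;Y) = H(Y) - H(Y|X)
- I(X;Y) = H(X) + H(Y) - H(X,Y)

Computing all quantities:
H(X) = 1.5546, H(Y) = 1.5546, H(X,Y) = 3.0850
H(X|Y) = 1.5304, H(Y|X) = 1.5304

Verification:
H(X) - H(X|Y) = 1.5546 - 1.5304 = 0.0242
H(Y) - H(Y|X) = 1.5546 - 1.5304 = 0.0242
H(X) + H(Y) - H(X,Y) = 1.5546 + 1.5546 - 3.0850 = 0.0242

All forms give I(X;Y) = 0.0242 bits. ✓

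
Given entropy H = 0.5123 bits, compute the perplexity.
1.4263

Perplexity is 2^H (or exp(H) for natural log).

H = 0.5123 bits
Perplexity = 2^0.5123 = 1.4263

Interpretation: The model's uncertainty is equivalent to choosing uniformly among 1.4 options.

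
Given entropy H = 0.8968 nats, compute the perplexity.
2.4517

Perplexity is e^H (or exp(H) for natural log).

H = 0.8968 nats
Perplexity = e^0.8968 = 2.4517

Interpretation: The model's uncertainty is equivalent to choosing uniformly among 2.5 options.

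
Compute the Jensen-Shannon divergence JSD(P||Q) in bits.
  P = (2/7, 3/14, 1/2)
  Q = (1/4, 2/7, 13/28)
0.0050 bits

Jensen-Shannon divergence is:
JSD(P||Q) = 0.5 × D_KL(P||M) + 0.5 × D_KL(Q||M)
where M = 0.5 × (P + Q) is the mixture distribution.

M = 0.5 × (2/7, 3/14, 1/2) + 0.5 × (1/4, 2/7, 13/28) = (0.267857, 1/4, 0.482143)

D_KL(P||M) = 0.0052 bits
D_KL(Q||M) = 0.0049 bits

JSD(P||Q) = 0.5 × 0.0052 + 0.5 × 0.0049 = 0.0050 bits

Unlike KL divergence, JSD is symmetric and bounded: 0 ≤ JSD ≤ log(2).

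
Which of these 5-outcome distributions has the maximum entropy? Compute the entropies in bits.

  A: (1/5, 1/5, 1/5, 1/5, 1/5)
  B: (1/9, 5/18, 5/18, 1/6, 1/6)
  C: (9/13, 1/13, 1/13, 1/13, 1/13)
A

For a discrete distribution over n outcomes, entropy is maximized by the uniform distribution.

Computing entropies:
H(A) = 2.3219 bits
H(B) = 2.2405 bits
H(C) = 1.5059 bits

The uniform distribution (where all probabilities equal 1/5) achieves the maximum entropy of log_2(5) = 2.3219 bits.

Distribution A has the highest entropy.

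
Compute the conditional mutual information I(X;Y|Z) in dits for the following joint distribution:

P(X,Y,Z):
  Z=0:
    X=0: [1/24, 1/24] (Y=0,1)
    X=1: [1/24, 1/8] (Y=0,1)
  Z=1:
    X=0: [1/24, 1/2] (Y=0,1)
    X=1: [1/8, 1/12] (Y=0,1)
0.0512 dits

Conditional mutual information: I(X;Y|Z) = H(X|Z) + H(Y|Z) - H(X,Y|Z)

H(Z) = 0.2442
H(X,Z) = 0.5058 → H(X|Z) = 0.2616
H(Y,Z) = 0.4859 → H(Y|Z) = 0.2416
H(X,Y,Z) = 0.6963 → H(X,Y|Z) = 0.4520

I(X;Y|Z) = 0.2616 + 0.2416 - 0.4520 = 0.0512 dits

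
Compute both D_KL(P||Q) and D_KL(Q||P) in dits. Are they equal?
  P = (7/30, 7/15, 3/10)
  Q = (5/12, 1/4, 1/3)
D_KL(P||Q) = 0.0540, D_KL(Q||P) = 0.0524

KL divergence is not symmetric: D_KL(P||Q) ≠ D_KL(Q||P) in general.

D_KL(P||Q) = 0.0540 dits
D_KL(Q||P) = 0.0524 dits

No, they are not equal!

This asymmetry is why KL divergence is not a true distance metric.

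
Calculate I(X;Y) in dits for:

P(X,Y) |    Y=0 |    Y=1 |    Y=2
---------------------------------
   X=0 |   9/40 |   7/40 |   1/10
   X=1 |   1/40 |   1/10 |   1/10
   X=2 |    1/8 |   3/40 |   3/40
0.0240 dits

Mutual information: I(X;Y) = H(X) + H(Y) - H(X,Y)

Marginals:
P(X) = (1/2, 9/40, 11/40), H(X) = 0.4505 dits
P(Y) = (3/8, 7/20, 11/40), H(Y) = 0.4735 dits

Joint entropy: H(X,Y) = 0.8999 dits

I(X;Y) = 0.4505 + 0.4735 - 0.8999 = 0.0240 dits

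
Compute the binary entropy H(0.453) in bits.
0.9936 bits

The binary entropy function is:
H(p) = -p log(p) - (1-p) log(1-p)

H(0.453) = -0.453 × log_2(0.453) - 0.547 × log_2(0.547)
H(0.453) = 0.9936 bits

Note: Binary entropy is maximized at p=0.5 (H=1 bit) and minimized at p=0 or p=1 (H=0).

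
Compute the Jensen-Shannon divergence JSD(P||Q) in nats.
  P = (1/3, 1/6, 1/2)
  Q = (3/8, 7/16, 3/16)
0.0689 nats

Jensen-Shannon divergence is:
JSD(P||Q) = 0.5 × D_KL(P||M) + 0.5 × D_KL(Q||M)
where M = 0.5 × (P + Q) is the mixture distribution.

M = 0.5 × (1/3, 1/6, 1/2) + 0.5 × (3/8, 7/16, 3/16) = (0.354167, 0.302083, 11/32)

D_KL(P||M) = 0.0680 nats
D_KL(Q||M) = 0.0698 nats

JSD(P||Q) = 0.5 × 0.0680 + 0.5 × 0.0698 = 0.0689 nats

Unlike KL divergence, JSD is symmetric and bounded: 0 ≤ JSD ≤ log(2).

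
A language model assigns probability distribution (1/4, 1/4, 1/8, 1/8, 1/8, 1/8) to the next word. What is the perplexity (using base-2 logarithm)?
5.6569

Perplexity is 2^H (or exp(H) for natural log).

First, H = -Σ p log p = 2.5000 bits
Perplexity = 2^2.5000 = 5.6569

Interpretation: The model's uncertainty is equivalent to choosing uniformly among 5.7 options.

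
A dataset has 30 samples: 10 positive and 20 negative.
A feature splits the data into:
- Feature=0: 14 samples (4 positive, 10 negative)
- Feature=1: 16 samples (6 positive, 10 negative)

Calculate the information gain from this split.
0.0065 bits

Information Gain = H(Y) - H(Y|Feature)

Before split:
P(positive) = 10/30 = 0.3333
H(Y) = 0.9183 bits

After split:
Feature=0: H = 0.8631 bits (weight = 14/30)
Feature=1: H = 0.9544 bits (weight = 16/30)
H(Y|Feature) = (14/30)×0.8631 + (16/30)×0.9544 = 0.9118 bits

Information Gain = 0.9183 - 0.9118 = 0.0065 bits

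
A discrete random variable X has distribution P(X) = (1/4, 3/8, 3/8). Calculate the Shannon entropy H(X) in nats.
1.0822 nats

Shannon entropy is H(X) = -Σ p(x) log p(x).

For P = (1/4, 3/8, 3/8):
H = -1/4 × log_e(1/4) -3/8 × log_e(3/8) -3/8 × log_e(3/8)
H = 1.0822 nats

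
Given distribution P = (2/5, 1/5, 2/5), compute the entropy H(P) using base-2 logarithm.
1.5219 bits

Shannon entropy is H(X) = -Σ p(x) log p(x).

For P = (2/5, 1/5, 2/5):
H = -2/5 × log_2(2/5) -1/5 × log_2(1/5) -2/5 × log_2(2/5)
H = 1.5219 bits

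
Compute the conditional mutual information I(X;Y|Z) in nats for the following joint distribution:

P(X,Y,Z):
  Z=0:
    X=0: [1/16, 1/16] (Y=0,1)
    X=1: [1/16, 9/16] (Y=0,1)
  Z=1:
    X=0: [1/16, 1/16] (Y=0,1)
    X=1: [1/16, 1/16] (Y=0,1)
0.0481 nats

Conditional mutual information: I(X;Y|Z) = H(X|Z) + H(Y|Z) - H(X,Y|Z)

H(Z) = 0.5623
H(X,Z) = 1.0735 → H(X|Z) = 0.5112
H(Y,Z) = 1.0735 → H(Y|Z) = 0.5112
H(X,Y,Z) = 1.5366 → H(X,Y|Z) = 0.9743

I(X;Y|Z) = 0.5112 + 0.5112 - 0.9743 = 0.0481 nats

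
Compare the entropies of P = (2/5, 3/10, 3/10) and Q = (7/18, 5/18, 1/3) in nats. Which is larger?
Q

Computing entropies in nats:
H(P) = 1.0889
H(Q) = 1.0893

Distribution Q has higher entropy.

Intuition: The distribution closer to uniform (more spread out) has higher entropy.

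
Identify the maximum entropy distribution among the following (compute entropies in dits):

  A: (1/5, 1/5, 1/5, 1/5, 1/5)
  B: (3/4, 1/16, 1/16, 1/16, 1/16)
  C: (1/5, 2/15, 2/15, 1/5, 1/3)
A

For a discrete distribution over n outcomes, entropy is maximized by the uniform distribution.

Computing entropies:
H(A) = 0.6990 dits
H(B) = 0.3947 dits
H(C) = 0.6720 dits

The uniform distribution (where all probabilities equal 1/5) achieves the maximum entropy of log_10(5) = 0.6990 dits.

Distribution A has the highest entropy.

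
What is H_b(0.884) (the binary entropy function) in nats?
0.3589 nats

The binary entropy function is:
H(p) = -p log(p) - (1-p) log(1-p)

H(0.884) = -0.884 × log_e(0.884) - 0.116 × log_e(0.116)
H(0.884) = 0.3589 nats

Note: Binary entropy is maximized at p=0.5 (H=1 bit) and minimized at p=0 or p=1 (H=0).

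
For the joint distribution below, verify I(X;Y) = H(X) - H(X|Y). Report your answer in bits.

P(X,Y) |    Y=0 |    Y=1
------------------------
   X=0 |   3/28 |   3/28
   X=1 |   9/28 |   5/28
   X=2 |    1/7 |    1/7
I(X;Y) = 0.0151 bits

Mutual information has multiple equivalent forms:
- I(X;Y) = H(X) - H(X|Y)
- I(X;Y) = H(Y) - H(Y|X)
- I(X;Y) = H(X) + H(Y) - H(X,Y)

Computing all quantities:
H(X) = 1.4926, H(Y) = 0.9852, H(X,Y) = 2.4628
H(X|Y) = 1.4775, H(Y|X) = 0.9701

Verification:
H(X) - H(X|Y) = 1.4926 - 1.4775 = 0.0151
H(Y) - H(Y|X) = 0.9852 - 0.9701 = 0.0151
H(X) + H(Y) - H(X,Y) = 1.4926 + 0.9852 - 2.4628 = 0.0151

All forms give I(X;Y) = 0.0151 bits. ✓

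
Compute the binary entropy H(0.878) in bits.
0.5351 bits

The binary entropy function is:
H(p) = -p log(p) - (1-p) log(1-p)

H(0.878) = -0.878 × log_2(0.878) - 0.122 × log_2(0.122)
H(0.878) = 0.5351 bits

Note: Binary entropy is maximized at p=0.5 (H=1 bit) and minimized at p=0 or p=1 (H=0).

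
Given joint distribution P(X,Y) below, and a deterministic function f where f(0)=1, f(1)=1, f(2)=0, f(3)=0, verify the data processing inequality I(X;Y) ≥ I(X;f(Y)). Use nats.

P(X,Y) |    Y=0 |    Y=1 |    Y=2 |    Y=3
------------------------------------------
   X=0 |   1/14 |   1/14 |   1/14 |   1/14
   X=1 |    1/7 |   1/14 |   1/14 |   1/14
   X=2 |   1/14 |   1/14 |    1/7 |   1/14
I(X;Y) = 0.0284, I(X;f(Y)) = 0.0144, inequality holds: 0.0284 ≥ 0.0144

Data Processing Inequality: For any Markov chain X → Y → Z, we have I(X;Y) ≥ I(X;Z).

Here Z = f(Y) is a deterministic function of Y, forming X → Y → Z.

Original I(X;Y) = 0.0284 nats

After applying f:
P(X,Z) where Z=f(Y):
- P(X,Z=0) = P(X,Y=2) + P(X,Y=3)
- P(X,Z=1) = P(X,Y=0) + P(X,Y=1)

I(X;Z) = I(X;f(Y)) = 0.0144 nats

Verification: 0.0284 ≥ 0.0144 ✓

Information cannot be created by processing; the function f can only lose information about X.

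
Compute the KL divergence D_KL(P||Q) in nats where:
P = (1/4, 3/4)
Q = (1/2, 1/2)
0.1308 nats

KL divergence: D_KL(P||Q) = Σ p(x) log(p(x)/q(x))

Computing term by term:
  x=0: 1/4 × log_e[(1/4)/(1/2)] = 1/4 × -0.6931 = -0.1733
  x=1: 3/4 × log_e[(3/4)/(1/2)] = 3/4 × 0.4055 = 0.3041

D_KL(P||Q) = 0.1308 nats

Note: KL divergence is always non-negative and equals 0 iff P = Q.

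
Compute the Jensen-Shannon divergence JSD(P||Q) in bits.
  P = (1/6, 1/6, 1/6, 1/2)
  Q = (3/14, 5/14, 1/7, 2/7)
0.0497 bits

Jensen-Shannon divergence is:
JSD(P||Q) = 0.5 × D_KL(P||M) + 0.5 × D_KL(Q||M)
where M = 0.5 × (P + Q) is the mixture distribution.

M = 0.5 × (1/6, 1/6, 1/6, 1/2) + 0.5 × (3/14, 5/14, 1/7, 2/7) = (4/21, 0.261905, 0.154762, 11/28)

D_KL(P||M) = 0.0510 bits
D_KL(Q||M) = 0.0485 bits

JSD(P||Q) = 0.5 × 0.0510 + 0.5 × 0.0485 = 0.0497 bits

Unlike KL divergence, JSD is symmetric and bounded: 0 ≤ JSD ≤ log(2).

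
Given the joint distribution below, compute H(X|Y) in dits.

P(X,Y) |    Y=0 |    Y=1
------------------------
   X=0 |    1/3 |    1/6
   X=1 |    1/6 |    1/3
0.2764 dits

Using the chain rule: H(X|Y) = H(X,Y) - H(Y)

First, compute H(X,Y) = 0.5775 dits

Marginal P(Y) = (1/2, 1/2)
H(Y) = 0.3010 dits

H(X|Y) = H(X,Y) - H(Y) = 0.5775 - 0.3010 = 0.2764 dits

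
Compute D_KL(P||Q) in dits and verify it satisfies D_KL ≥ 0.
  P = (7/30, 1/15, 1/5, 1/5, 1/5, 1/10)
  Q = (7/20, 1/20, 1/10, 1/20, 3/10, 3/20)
0.0950 dits

KL divergence satisfies the Gibbs inequality: D_KL(P||Q) ≥ 0 for all distributions P, Q.

D_KL(P||Q) = Σ p(x) log(p(x)/q(x))
Term by term:
  x=0: 7/30 × log_10[(7/30)/(7/20)] = -0.0411
  x=1: 1/15 × log_10[(1/15)/(1/20)] = 0.0083
  x=2: 1/5 × log_10[(1/5)/(1/10)] = 0.0602
  x=3: 1/5 × log_10[(1/5)/(1/20)] = 0.1204
  x=4: 1/5 × log_10[(1/5)/(3/10)] = -0.0352
  x=5: 1/10 × log_10[(1/10)/(3/20)] = -0.0176
D_KL(P||Q) = 0.0950 dits

D_KL(P||Q) = 0.0950 ≥ 0 ✓

This non-negativity is a fundamental property: relative entropy cannot be negative because it measures how different Q is from P.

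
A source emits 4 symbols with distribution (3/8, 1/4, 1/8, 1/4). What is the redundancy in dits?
0.0284 dits

Redundancy measures how far a source is from maximum entropy:
R = H_max - H(X)

Maximum entropy for 4 symbols: H_max = log_10(4) = 0.6021 dits
Actual entropy: H(X) = 0.5737 dits
Redundancy: R = 0.6021 - 0.5737 = 0.0284 dits

This redundancy represents potential for compression: the source could be compressed by 0.0284 dits per symbol.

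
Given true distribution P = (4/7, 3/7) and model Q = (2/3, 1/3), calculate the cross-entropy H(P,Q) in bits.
1.0135 bits

Cross-entropy: H(P,Q) = -Σ p(x) log q(x)

Alternatively: H(P,Q) = H(P) + D_KL(P||Q)
H(P) = 0.9852 bits
D_KL(P||Q) = 0.0283 bits

H(P,Q) = 0.9852 + 0.0283 = 1.0135 bits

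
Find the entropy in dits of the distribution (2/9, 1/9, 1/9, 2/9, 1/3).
0.6614 dits

Shannon entropy is H(X) = -Σ p(x) log p(x).

For P = (2/9, 1/9, 1/9, 2/9, 1/3):
H = -2/9 × log_10(2/9) -1/9 × log_10(1/9) -1/9 × log_10(1/9) -2/9 × log_10(2/9) -1/3 × log_10(1/3)
H = 0.6614 dits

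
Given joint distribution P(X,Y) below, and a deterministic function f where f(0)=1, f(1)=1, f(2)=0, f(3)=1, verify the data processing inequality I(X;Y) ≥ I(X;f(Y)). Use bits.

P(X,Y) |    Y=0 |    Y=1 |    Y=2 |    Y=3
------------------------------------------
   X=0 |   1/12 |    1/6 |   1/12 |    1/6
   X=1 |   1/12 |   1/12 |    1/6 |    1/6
I(X;Y) = 0.0409, I(X;f(Y)) = 0.0271, inequality holds: 0.0409 ≥ 0.0271

Data Processing Inequality: For any Markov chain X → Y → Z, we have I(X;Y) ≥ I(X;Z).

Here Z = f(Y) is a deterministic function of Y, forming X → Y → Z.

Original I(X;Y) = 0.0409 bits

After applying f:
P(X,Z) where Z=f(Y):
- P(X,Z=0) = P(X,Y=2)
- P(X,Z=1) = P(X,Y=0) + P(X,Y=1) + P(X,Y=3)

I(X;Z) = I(X;f(Y)) = 0.0271 bits

Verification: 0.0409 ≥ 0.0271 ✓

Information cannot be created by processing; the function f can only lose information about X.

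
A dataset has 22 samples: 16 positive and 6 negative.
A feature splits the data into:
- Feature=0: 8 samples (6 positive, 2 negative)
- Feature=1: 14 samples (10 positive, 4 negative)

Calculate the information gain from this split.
0.0011 bits

Information Gain = H(Y) - H(Y|Feature)

Before split:
P(positive) = 16/22 = 0.7273
H(Y) = 0.8454 bits

After split:
Feature=0: H = 0.8113 bits (weight = 8/22)
Feature=1: H = 0.8631 bits (weight = 14/22)
H(Y|Feature) = (8/22)×0.8113 + (14/22)×0.8631 = 0.8443 bits

Information Gain = 0.8454 - 0.8443 = 0.0011 bits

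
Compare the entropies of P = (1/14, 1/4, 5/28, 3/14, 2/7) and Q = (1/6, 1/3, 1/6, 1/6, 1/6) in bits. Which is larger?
Q

Computing entropies in bits:
H(P) = 2.2084
H(Q) = 2.2516

Distribution Q has higher entropy.

Intuition: The distribution closer to uniform (more spread out) has higher entropy.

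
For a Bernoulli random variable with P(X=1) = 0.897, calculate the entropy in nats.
0.3316 nats

The binary entropy function is:
H(p) = -p log(p) - (1-p) log(1-p)

H(0.897) = -0.897 × log_e(0.897) - 0.103 × log_e(0.103)
H(0.897) = 0.3316 nats

Note: Binary entropy is maximized at p=0.5 (H=1 bit) and minimized at p=0 or p=1 (H=0).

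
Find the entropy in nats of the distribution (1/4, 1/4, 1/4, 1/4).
1.3863 nats

Shannon entropy is H(X) = -Σ p(x) log p(x).

For P = (1/4, 1/4, 1/4, 1/4):
H = -1/4 × log_e(1/4) -1/4 × log_e(1/4) -1/4 × log_e(1/4) -1/4 × log_e(1/4)
H = 1.3863 nats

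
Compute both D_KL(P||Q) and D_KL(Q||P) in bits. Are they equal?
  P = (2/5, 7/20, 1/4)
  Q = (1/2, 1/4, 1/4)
D_KL(P||Q) = 0.0411, D_KL(Q||P) = 0.0396

KL divergence is not symmetric: D_KL(P||Q) ≠ D_KL(Q||P) in general.

D_KL(P||Q) = 0.0411 bits
D_KL(Q||P) = 0.0396 bits

No, they are not equal!

This asymmetry is why KL divergence is not a true distance metric.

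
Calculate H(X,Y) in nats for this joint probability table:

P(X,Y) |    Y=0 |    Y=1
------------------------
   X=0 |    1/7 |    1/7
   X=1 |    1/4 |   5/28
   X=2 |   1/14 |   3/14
1.7288 nats

Joint entropy is H(X,Y) = -Σ_{x,y} p(x,y) log p(x,y).

Summing over all non-zero entries:
H(X,Y) = -[1/7·log_e(1/7) + 1/7·log_e(1/7) + 1/4·log_e(1/4) + 5/28·log_e(5/28) + 1/14·log_e(1/14) + 3/14·log_e(3/14)]
H(X,Y) = 1.7288 nats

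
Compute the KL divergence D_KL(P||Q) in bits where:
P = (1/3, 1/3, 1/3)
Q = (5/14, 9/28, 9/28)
0.0018 bits

KL divergence: D_KL(P||Q) = Σ p(x) log(p(x)/q(x))

Computing term by term:
  x=0: 1/3 × log_2[(1/3)/(5/14)] = 1/3 × -0.0995 = -0.0332
  x=1: 1/3 × log_2[(1/3)/(9/28)] = 1/3 × 0.0525 = 0.0175
  x=2: 1/3 × log_2[(1/3)/(9/28)] = 1/3 × 0.0525 = 0.0175

D_KL(P||Q) = 0.0018 bits

Note: KL divergence is always non-negative and equals 0 iff P = Q.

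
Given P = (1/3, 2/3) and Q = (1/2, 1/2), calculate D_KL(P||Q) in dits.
0.0246 dits

KL divergence: D_KL(P||Q) = Σ p(x) log(p(x)/q(x))

Computing term by term:
  x=0: 1/3 × log_10[(1/3)/(1/2)] = 1/3 × -0.1761 = -0.0587
  x=1: 2/3 × log_10[(2/3)/(1/2)] = 2/3 × 0.1249 = 0.0833

D_KL(P||Q) = 0.0246 dits

Note: KL divergence is always non-negative and equals 0 iff P = Q.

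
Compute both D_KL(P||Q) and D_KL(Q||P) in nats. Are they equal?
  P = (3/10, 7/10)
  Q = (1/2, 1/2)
D_KL(P||Q) = 0.0823, D_KL(Q||P) = 0.0872

KL divergence is not symmetric: D_KL(P||Q) ≠ D_KL(Q||P) in general.

D_KL(P||Q) = 0.0823 nats
D_KL(Q||P) = 0.0872 nats

No, they are not equal!

This asymmetry is why KL divergence is not a true distance metric.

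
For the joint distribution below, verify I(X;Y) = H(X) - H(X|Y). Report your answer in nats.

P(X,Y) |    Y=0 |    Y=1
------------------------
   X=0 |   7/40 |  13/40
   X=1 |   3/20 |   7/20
I(X;Y) = 0.0014 nats

Mutual information has multiple equivalent forms:
- I(X;Y) = H(X) - H(X|Y)
- I(X;Y) = H(Y) - H(Y|X)
- I(X;Y) = H(X) + H(Y) - H(X,Y)

Computing all quantities:
H(X) = 0.6931, H(Y) = 0.6306, H(X,Y) = 1.3223
H(X|Y) = 0.6917, H(Y|X) = 0.6292

Verification:
H(X) - H(X|Y) = 0.6931 - 0.6917 = 0.0014
H(Y) - H(Y|X) = 0.6306 - 0.6292 = 0.0014
H(X) + H(Y) - H(X,Y) = 0.6931 + 0.6306 - 1.3223 = 0.0014

All forms give I(X;Y) = 0.0014 nats. ✓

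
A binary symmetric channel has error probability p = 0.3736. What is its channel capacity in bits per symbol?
0.0466 bits

For a binary symmetric channel (BSC) with error probability p:
Capacity C = 1 - H(p) bits per symbol

where H(p) = -p log₂(p) - (1-p) log₂(1-p) is the binary entropy function.

H(0.3736) = 0.9534 bits
C = 1 - 0.9534 = 0.0466 bits per symbol

This means we can reliably transmit up to 0.0466 bits of information per channel use.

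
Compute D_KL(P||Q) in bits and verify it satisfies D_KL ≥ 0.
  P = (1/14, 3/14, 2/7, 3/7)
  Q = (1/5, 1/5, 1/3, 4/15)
0.1450 bits

KL divergence satisfies the Gibbs inequality: D_KL(P||Q) ≥ 0 for all distributions P, Q.

D_KL(P||Q) = Σ p(x) log(p(x)/q(x))
Term by term:
  x=0: 1/14 × log_2[(1/14)/(1/5)] = -0.1061
  x=1: 3/14 × log_2[(3/14)/(1/5)] = 0.0213
  x=2: 2/7 × log_2[(2/7)/(1/3)] = -0.0635
  x=3: 3/7 × log_2[(3/7)/(4/15)] = 0.2934
D_KL(P||Q) = 0.1450 bits

D_KL(P||Q) = 0.1450 ≥ 0 ✓

This non-negativity is a fundamental property: relative entropy cannot be negative because it measures how different Q is from P.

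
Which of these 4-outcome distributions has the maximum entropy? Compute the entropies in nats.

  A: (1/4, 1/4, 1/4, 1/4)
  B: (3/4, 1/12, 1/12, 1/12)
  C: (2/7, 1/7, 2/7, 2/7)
A

For a discrete distribution over n outcomes, entropy is maximized by the uniform distribution.

Computing entropies:
H(A) = 1.3863 nats
H(B) = 0.8370 nats
H(C) = 1.3518 nats

The uniform distribution (where all probabilities equal 1/4) achieves the maximum entropy of log_e(4) = 1.3863 nats.

Distribution A has the highest entropy.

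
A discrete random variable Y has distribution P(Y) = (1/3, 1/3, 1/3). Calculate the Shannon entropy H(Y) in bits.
1.5850 bits

Shannon entropy is H(X) = -Σ p(x) log p(x).

For P = (1/3, 1/3, 1/3):
H = -1/3 × log_2(1/3) -1/3 × log_2(1/3) -1/3 × log_2(1/3)
H = 1.5850 bits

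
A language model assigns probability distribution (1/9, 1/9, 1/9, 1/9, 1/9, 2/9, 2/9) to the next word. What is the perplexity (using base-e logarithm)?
6.6138

Perplexity is e^H (or exp(H) for natural log).

First, H = -Σ p log p = 1.8892 nats
Perplexity = e^1.8892 = 6.6138

Interpretation: The model's uncertainty is equivalent to choosing uniformly among 6.6 options.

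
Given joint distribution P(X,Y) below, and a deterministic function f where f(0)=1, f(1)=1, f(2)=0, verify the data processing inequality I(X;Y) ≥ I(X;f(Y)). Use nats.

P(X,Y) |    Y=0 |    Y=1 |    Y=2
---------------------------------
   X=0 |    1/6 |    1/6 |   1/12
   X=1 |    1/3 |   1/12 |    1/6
I(X;Y) = 0.0427, I(X;f(Y)) = 0.0048, inequality holds: 0.0427 ≥ 0.0048

Data Processing Inequality: For any Markov chain X → Y → Z, we have I(X;Y) ≥ I(X;Z).

Here Z = f(Y) is a deterministic function of Y, forming X → Y → Z.

Original I(X;Y) = 0.0427 nats

After applying f:
P(X,Z) where Z=f(Y):
- P(X,Z=0) = P(X,Y=2)
- P(X,Z=1) = P(X,Y=0) + P(X,Y=1)

I(X;Z) = I(X;f(Y)) = 0.0048 nats

Verification: 0.0427 ≥ 0.0048 ✓

Information cannot be created by processing; the function f can only lose information about X.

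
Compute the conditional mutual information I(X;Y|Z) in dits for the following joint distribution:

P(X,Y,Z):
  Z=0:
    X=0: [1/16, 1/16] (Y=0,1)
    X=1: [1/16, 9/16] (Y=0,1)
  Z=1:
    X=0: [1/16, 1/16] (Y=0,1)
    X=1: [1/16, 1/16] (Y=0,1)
0.0209 dits

Conditional mutual information: I(X;Y|Z) = H(X|Z) + H(Y|Z) - H(X,Y|Z)

H(Z) = 0.2442
H(X,Z) = 0.4662 → H(X|Z) = 0.2220
H(Y,Z) = 0.4662 → H(Y|Z) = 0.2220
H(X,Y,Z) = 0.6674 → H(X,Y|Z) = 0.4231

I(X;Y|Z) = 0.2220 + 0.2220 - 0.4231 = 0.0209 dits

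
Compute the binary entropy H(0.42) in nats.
0.6803 nats

The binary entropy function is:
H(p) = -p log(p) - (1-p) log(1-p)

H(0.42) = -0.42 × log_e(0.42) - 0.58 × log_e(0.58)
H(0.42) = 0.6803 nats

Note: Binary entropy is maximized at p=0.5 (H=1 bit) and minimized at p=0 or p=1 (H=0).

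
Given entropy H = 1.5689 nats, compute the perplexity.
4.8014

Perplexity is e^H (or exp(H) for natural log).

H = 1.5689 nats
Perplexity = e^1.5689 = 4.8014

Interpretation: The model's uncertainty is equivalent to choosing uniformly among 4.8 options.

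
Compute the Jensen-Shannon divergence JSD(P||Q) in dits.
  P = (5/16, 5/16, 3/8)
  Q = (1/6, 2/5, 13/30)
0.0065 dits

Jensen-Shannon divergence is:
JSD(P||Q) = 0.5 × D_KL(P||M) + 0.5 × D_KL(Q||M)
where M = 0.5 × (P + Q) is the mixture distribution.

M = 0.5 × (5/16, 5/16, 3/8) + 0.5 × (1/6, 2/5, 13/30) = (0.239583, 0.35625, 0.404167)

D_KL(P||M) = 0.0061 dits
D_KL(Q||M) = 0.0070 dits

JSD(P||Q) = 0.5 × 0.0061 + 0.5 × 0.0070 = 0.0065 dits

Unlike KL divergence, JSD is symmetric and bounded: 0 ≤ JSD ≤ log(2).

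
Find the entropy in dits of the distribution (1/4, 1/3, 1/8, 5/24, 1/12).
0.6543 dits

Shannon entropy is H(X) = -Σ p(x) log p(x).

For P = (1/4, 1/3, 1/8, 5/24, 1/12):
H = -1/4 × log_10(1/4) -1/3 × log_10(1/3) -1/8 × log_10(1/8) -5/24 × log_10(5/24) -1/12 × log_10(1/12)
H = 0.6543 dits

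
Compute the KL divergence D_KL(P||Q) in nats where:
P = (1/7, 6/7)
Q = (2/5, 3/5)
0.1586 nats

KL divergence: D_KL(P||Q) = Σ p(x) log(p(x)/q(x))

Computing term by term:
  x=0: 1/7 × log_e[(1/7)/(2/5)] = 1/7 × -1.0296 = -0.1471
  x=1: 6/7 × log_e[(6/7)/(3/5)] = 6/7 × 0.3567 = 0.3057

D_KL(P||Q) = 0.1586 nats

Note: KL divergence is always non-negative and equals 0 iff P = Q.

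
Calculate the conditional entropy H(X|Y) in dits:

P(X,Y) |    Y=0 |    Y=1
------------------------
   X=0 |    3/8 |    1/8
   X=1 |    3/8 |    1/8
0.3010 dits

Using the chain rule: H(X|Y) = H(X,Y) - H(Y)

First, compute H(X,Y) = 0.5452 dits

Marginal P(Y) = (3/4, 1/4)
H(Y) = 0.2442 dits

H(X|Y) = H(X,Y) - H(Y) = 0.5452 - 0.2442 = 0.3010 dits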